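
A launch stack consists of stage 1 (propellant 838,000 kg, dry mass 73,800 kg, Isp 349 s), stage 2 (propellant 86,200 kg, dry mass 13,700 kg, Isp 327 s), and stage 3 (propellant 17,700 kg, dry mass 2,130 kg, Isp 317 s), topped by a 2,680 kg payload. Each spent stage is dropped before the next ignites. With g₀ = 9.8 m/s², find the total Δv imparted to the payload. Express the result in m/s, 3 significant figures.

Δv ≈ 14400 m/s

Ignition mass of stage 1 = 838,000+73,800 + 86,200+13,700 + 17,700+2,130 + 2,680 = 1,034,210 kg.
Stage 1: m₀ = 1,034,210 kg, m_f = 1,034,210 − 838,000 = 196,210 kg; Δv = 349×9.8×ln(5.271) = 3420.2×1.6622 ≈ 5685 m/s.
Stage 2: m₀ = 122,410 kg, m_f = 122,410 − 86,200 = 36,210 kg; Δv = 327×9.8×ln(3.381) = 3204.6×1.2180 ≈ 3903 m/s.
Stage 3: m₀ = 22,510 kg, m_f = 22,510 − 17,700 = 4,810 kg; Δv = 317×9.8×ln(4.68) = 3106.6×1.5433 ≈ 4794 m/s.
Total Δv = 5685 + 3903 + 4794 = 14382 m/s.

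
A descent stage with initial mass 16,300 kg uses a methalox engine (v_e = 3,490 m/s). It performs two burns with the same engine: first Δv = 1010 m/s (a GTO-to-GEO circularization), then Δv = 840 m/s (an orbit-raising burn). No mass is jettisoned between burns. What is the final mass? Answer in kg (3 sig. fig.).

After the first burn: m = 16300 × exp(−1010/3490.0) = 16300 × 0.74871 = 12,204 kg.
After the second burn: m = 12,204 × exp(−840/3490.0) = 12,204 × 0.78609 = 9,593.44 kg.

final mass ≈ 9590 kg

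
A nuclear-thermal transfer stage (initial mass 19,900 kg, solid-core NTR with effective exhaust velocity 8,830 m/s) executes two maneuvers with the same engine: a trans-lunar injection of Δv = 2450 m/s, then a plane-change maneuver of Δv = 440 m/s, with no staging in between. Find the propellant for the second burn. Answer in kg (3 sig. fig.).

After the first burn: m = 19900 × exp(−2450/8830.0) = 19900 × 0.75770 = 15,078.2 kg.
After the second burn: m = 15,078.2 × exp(−440/8830.0) = 15,078.2 × 0.95139 = 14,345.2 kg.
Second-burn propellant = 15,078.2 − 14,345.2 = 733 kg.

propellant for the second burn ≈ 733 kg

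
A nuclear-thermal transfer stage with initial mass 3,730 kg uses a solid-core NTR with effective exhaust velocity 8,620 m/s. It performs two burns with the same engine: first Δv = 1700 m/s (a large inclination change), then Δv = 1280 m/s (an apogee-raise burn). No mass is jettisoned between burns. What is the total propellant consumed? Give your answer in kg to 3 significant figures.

total propellant consumed ≈ 1090 kg

After the first burn: m = 3730 × exp(−1700/8620.0) = 3730 × 0.82101 = 3,062.37 kg.
After the second burn: m = 3,062.37 × exp(−1280/8620.0) = 3,062.37 × 0.86201 = 2,639.79 kg.
Total propellant = m₀ − m_final = 3730 − 2,639.79 = 1,090.21 kg.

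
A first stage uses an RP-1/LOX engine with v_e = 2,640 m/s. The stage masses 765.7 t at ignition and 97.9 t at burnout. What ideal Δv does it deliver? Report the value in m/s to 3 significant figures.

Δv = v_e · ln(m₀/m_f) = 2640.0 × ln(7.821) = 2640.0 × 2.0568 ≈ 5430.1 m/s.

Δv ≈ 5430 m/s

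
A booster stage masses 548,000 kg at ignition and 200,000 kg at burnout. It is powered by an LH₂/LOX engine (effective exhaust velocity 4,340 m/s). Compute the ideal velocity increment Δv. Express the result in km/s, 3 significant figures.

Δv ≈ 4.37 km/s

Δv = v_e · ln(m₀/m_f) = 4340.0 × ln(2.74) = 4340.0 × 1.0080 ≈ 4374.5 m/s.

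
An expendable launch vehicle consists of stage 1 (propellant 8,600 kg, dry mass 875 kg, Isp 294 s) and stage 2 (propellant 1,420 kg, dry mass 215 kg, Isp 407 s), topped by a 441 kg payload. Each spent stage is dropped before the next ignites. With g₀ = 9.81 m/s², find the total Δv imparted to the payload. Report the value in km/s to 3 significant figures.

Ignition mass of stage 1 = 8,600+875 + 1,420+215 + 441 = 11,551 kg.
Stage 1: m₀ = 11,551 kg, m_f = 11,551 − 8,600 = 2,951 kg; Δv = 294×9.81×ln(3.914) = 2884.1×1.3646 ≈ 3936 m/s.
Stage 2: m₀ = 2,076 kg, m_f = 2,076 − 1,420 = 656 kg; Δv = 407×9.81×ln(3.165) = 3992.7×1.1520 ≈ 4600 m/s.
Total Δv = 3936 + 4600 = 8536 m/s.

Δv ≈ 8.54 km/s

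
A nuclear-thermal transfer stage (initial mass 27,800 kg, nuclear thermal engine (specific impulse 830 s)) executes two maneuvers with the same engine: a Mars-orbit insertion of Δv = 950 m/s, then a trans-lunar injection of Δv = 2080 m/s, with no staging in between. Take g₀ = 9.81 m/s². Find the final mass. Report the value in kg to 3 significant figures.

v_e = Isp · g₀ = 830 × 9.81 = 8142.3 m/s.
After the first burn: m = 27800 × exp(−950/8142.3) = 27800 × 0.88987 = 24,738.4 kg.
After the second burn: m = 24,738.4 × exp(−2080/8142.3) = 24,738.4 × 0.77456 = 19,161.4 kg.

final mass ≈ 19200 kg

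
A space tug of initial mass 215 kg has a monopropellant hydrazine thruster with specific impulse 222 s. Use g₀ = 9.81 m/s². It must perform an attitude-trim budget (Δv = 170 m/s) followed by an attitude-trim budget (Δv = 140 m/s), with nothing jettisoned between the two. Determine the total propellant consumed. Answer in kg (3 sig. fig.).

total propellant consumed ≈ 28.5 kg

v_e = Isp · g₀ = 222 × 9.81 = 2177.8 m/s.
After the first burn: m = 215 × exp(−170/2177.8) = 215 × 0.92491 = 198.856 kg.
After the second burn: m = 198.856 × exp(−140/2177.8) = 198.856 × 0.93774 = 186.475 kg.
Total propellant = m₀ − m_final = 215 − 186.475 = 28.525 kg.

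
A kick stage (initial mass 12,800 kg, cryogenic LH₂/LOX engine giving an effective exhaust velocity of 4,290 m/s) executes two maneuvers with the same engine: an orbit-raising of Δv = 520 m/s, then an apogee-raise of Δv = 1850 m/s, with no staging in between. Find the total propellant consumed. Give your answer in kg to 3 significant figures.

total propellant consumed ≈ 5430 kg

After the first burn: m = 12800 × exp(−520/4290.0) = 12800 × 0.88585 = 11,338.9 kg.
After the second burn: m = 11,338.9 × exp(−1850/4290.0) = 11,338.9 × 0.64971 = 7,367 kg.
Total propellant = m₀ − m_final = 12800 − 7,367 = 5,433 kg.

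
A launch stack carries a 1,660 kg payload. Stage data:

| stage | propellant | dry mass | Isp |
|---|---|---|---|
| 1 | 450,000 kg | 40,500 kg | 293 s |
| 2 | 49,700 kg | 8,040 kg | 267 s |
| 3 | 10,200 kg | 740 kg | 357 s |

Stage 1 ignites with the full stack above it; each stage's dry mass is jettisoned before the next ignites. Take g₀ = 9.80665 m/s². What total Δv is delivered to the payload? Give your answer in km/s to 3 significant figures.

Ignition mass of stage 1 = 450,000+40,500 + 49,700+8,040 + 10,200+740 + 1,660 = 560,840 kg.
Stage 1: m₀ = 560,840 kg, m_f = 560,840 − 450,000 = 110,840 kg; Δv = 293×9.80665×ln(5.06) = 2873.3×1.6213 ≈ 4659 m/s.
Stage 2: m₀ = 70,340 kg, m_f = 70,340 − 49,700 = 20,640 kg; Δv = 267×9.80665×ln(3.408) = 2618.4×1.2261 ≈ 3210 m/s.
Stage 3: m₀ = 12,600 kg, m_f = 12,600 − 10,200 = 2,400 kg; Δv = 357×9.80665×ln(5.25) = 3501.0×1.6582 ≈ 5805 m/s.
Total Δv = 4659 + 3210 + 5805 = 13674 m/s.

Δv ≈ 13.7 km/s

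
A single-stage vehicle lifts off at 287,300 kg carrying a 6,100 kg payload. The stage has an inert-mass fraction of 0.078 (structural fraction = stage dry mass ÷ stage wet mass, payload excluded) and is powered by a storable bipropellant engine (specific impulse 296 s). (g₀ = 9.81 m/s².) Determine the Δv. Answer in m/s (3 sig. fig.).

Δv ≈ 6760 m/s

Stage wet mass = m₀ − payload = 287,300 − 6,100 = 281,200 kg.
Stage dry mass = ε × stage wet mass = 0.078 × 281,200 = 21,933.6 kg.
Burnout mass m_f = stage dry + payload = 21,933.6 + 6,100 = 28,033.6 kg.
v_e = Isp · g₀ = 296 × 9.81 = 2903.8 m/s.
From the ideal rocket equation, Δv = v_e · ln(287,300/28,033.6) = 2903.8 × ln(10.25) = 2903.8 × 2.3271 ≈ 6757 m/s.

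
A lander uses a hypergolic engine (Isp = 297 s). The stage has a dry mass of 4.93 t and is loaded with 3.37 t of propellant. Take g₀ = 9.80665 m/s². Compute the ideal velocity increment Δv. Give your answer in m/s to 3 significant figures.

v_e = Isp · g₀ = 297 × 9.80665 = 2912.6 m/s.
m₀ = m_dry + m_prop = 4.93 + 3.37 = 8.3 t.
Using Δv = v_e ln(m₀/m_f): Δv = v_e · ln(m₀/m_f) = 2912.6 × ln(1.684) = 2912.6 × 0.5209 ≈ 1517.2 m/s.

Δv ≈ 1520 m/s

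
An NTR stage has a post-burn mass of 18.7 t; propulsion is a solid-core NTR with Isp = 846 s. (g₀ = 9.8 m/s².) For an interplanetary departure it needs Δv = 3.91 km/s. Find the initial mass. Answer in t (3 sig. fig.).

initial mass ≈ 30.0 t

v_e = Isp · g₀ = 846 × 9.8 = 8290.8 m/s.
Rocket equation: m₀/m_f = exp(Δv / v_e) = exp(3910 / 8290.8) = exp(0.4716) = 1.6026.
m₀ = m_f × 1.6026 = 18.7 × 1.6026 = 29.9686 t.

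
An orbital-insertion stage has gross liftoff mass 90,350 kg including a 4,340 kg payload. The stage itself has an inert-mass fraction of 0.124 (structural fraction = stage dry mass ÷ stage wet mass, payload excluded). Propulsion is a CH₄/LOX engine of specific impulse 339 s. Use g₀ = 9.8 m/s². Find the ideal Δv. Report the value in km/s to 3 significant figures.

Stage wet mass = m₀ − payload = 90,350 − 4,340 = 86,010 kg.
Stage dry mass = ε × stage wet mass = 0.124 × 86,010 = 10,665.2 kg.
Burnout mass m_f = stage dry + payload = 10,665.2 + 4,340 = 15,005.2 kg.
v_e = Isp · g₀ = 339 × 9.8 = 3322.2 m/s.
Δv = v_e · ln(90,350/15,005.2) = 3322.2 × ln(6.021) = 3322.2 × 1.7953 ≈ 5964 m/s.

Δv ≈ 5.96 km/s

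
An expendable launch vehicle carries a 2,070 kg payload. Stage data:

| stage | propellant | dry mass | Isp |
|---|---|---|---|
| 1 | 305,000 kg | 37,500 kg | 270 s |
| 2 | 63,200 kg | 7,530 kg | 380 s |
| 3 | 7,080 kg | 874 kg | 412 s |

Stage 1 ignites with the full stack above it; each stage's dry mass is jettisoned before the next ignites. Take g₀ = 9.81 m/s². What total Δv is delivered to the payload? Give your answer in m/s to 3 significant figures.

Δv ≈ 14000 m/s

Ignition mass of stage 1 = 305,000+37,500 + 63,200+7,530 + 7,080+874 + 2,070 = 423,254 kg.
Stage 1: m₀ = 423,254 kg, m_f = 423,254 − 305,000 = 118,254 kg; Δv = 270×9.81×ln(3.579) = 2648.7×1.2751 ≈ 3377 m/s.
Stage 2: m₀ = 80,754 kg, m_f = 80,754 − 63,200 = 17,554 kg; Δv = 380×9.81×ln(4.6) = 3727.8×1.5261 ≈ 5689 m/s.
Stage 3: m₀ = 10,024 kg, m_f = 10,024 − 7,080 = 2,944 kg; Δv = 412×9.81×ln(3.405) = 4041.7×1.2252 ≈ 4952 m/s.
Total Δv = 3377 + 5689 + 4952 = 14018 m/s.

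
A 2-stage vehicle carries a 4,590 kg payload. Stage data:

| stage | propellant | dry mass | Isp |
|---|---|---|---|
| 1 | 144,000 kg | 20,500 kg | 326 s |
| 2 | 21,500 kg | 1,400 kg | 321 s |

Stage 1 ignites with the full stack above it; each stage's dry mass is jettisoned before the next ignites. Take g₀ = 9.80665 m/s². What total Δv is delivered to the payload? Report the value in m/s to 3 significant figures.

Ignition mass of stage 1 = 144,000+20,500 + 21,500+1,400 + 4,590 = 191,990 kg.
Stage 1: m₀ = 191,990 kg, m_f = 191,990 − 144,000 = 47,990 kg; Δv = 326×9.80665×ln(4.001) = 3197.0×1.3865 ≈ 4432 m/s.
Stage 2: m₀ = 27,490 kg, m_f = 27,490 − 21,500 = 5,990 kg; Δv = 321×9.80665×ln(4.589) = 3147.9×1.5237 ≈ 4797 m/s.
Total Δv = 4432 + 4797 = 9229 m/s.

Δv ≈ 9230 m/s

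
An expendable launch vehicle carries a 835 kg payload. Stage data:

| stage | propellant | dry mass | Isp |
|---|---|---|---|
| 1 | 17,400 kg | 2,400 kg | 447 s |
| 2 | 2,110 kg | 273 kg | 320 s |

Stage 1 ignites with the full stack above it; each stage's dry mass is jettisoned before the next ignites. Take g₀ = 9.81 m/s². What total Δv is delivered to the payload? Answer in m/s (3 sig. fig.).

Ignition mass of stage 1 = 17,400+2,400 + 2,110+273 + 835 = 23,018 kg.
Stage 1: m₀ = 23,018 kg, m_f = 23,018 − 17,400 = 5,618 kg; Δv = 447×9.81×ln(4.097) = 4385.1×1.4103 ≈ 6184 m/s.
Stage 2: m₀ = 3,218 kg, m_f = 3,218 − 2,110 = 1,108 kg; Δv = 320×9.81×ln(2.904) = 3139.2×1.0662 ≈ 3347 m/s.
Total Δv = 6184 + 3347 = 9531 m/s.

Δv ≈ 9530 m/s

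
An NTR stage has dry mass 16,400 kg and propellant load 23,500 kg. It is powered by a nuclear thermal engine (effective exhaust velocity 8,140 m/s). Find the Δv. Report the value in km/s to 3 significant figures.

Δv ≈ 7.24 km/s

m₀ = m_dry + m_prop = 16,400 + 23,500 = 39,900 kg.
Using Δv = v_e ln(m₀/m_f): Δv = v_e · ln(m₀/m_f) = 8140.0 × ln(2.433) = 8140.0 × 0.8891 ≈ 7237.2 m/s.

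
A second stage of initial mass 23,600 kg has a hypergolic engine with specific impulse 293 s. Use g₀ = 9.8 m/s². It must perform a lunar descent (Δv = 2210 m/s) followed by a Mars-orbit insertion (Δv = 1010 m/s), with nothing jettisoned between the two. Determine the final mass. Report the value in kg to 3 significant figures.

v_e = Isp · g₀ = 293 × 9.8 = 2871.4 m/s.
After the first burn: m = 23600 × exp(−2210/2871.4) = 23600 × 0.46317 = 10,930.8 kg.
After the second burn: m = 10,930.8 × exp(−1010/2871.4) = 10,930.8 × 0.70346 = 7,689.38 kg.

final mass ≈ 7690 kg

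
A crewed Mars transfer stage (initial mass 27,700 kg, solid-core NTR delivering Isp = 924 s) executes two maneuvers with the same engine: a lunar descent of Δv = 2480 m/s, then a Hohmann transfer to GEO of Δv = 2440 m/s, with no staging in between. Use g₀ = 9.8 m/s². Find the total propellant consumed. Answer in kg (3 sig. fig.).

total propellant consumed ≈ 11600 kg

v_e = Isp · g₀ = 924 × 9.8 = 9055.2 m/s.
After the first burn: m = 27700 × exp(−2480/9055.2) = 27700 × 0.76043 = 21,063.9 kg.
After the second burn: m = 21,063.9 × exp(−2440/9055.2) = 21,063.9 × 0.76379 = 16,088.4 kg.
Total propellant = m₀ − m_final = 27700 − 16,088.4 = 11,611.6 kg.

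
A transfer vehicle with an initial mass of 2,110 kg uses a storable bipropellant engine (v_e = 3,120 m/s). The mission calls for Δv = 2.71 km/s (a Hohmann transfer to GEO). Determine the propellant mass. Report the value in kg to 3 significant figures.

From the ideal rocket equation, m₀/m_f = exp(Δv / v_e) = exp(2710 / 3120.0) = exp(0.8686) = 2.3835.
m_f = 2,110 / 2.3835 = 885.253 kg, so propellant = m₀ − m_f = 2,110 − 885.253 = 1,224.747 kg.

propellant mass ≈ 1220 kg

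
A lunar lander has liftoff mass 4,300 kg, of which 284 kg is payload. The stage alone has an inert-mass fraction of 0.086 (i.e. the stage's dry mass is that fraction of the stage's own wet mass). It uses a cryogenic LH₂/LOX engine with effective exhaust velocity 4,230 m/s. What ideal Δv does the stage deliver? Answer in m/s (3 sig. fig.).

Stage wet mass = m₀ − payload = 4,300 − 284 = 4,016 kg.
Stage dry mass = ε × stage wet mass = 0.086 × 4,016 = 345.376 kg.
Burnout mass m_f = stage dry + payload = 345.376 + 284 = 629.376 kg.
By the Tsiolkovsky rocket equation, Δv = v_e · ln(4,300/629.376) = 4230.0 × ln(6.832) = 4230.0 × 1.9216 ≈ 8129 m/s.

Δv ≈ 8130 m/s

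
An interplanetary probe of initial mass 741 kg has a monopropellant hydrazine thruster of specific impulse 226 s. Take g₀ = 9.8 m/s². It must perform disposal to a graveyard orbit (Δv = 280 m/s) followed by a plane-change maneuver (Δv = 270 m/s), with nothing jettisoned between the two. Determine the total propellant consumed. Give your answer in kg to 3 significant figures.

total propellant consumed ≈ 163 kg

v_e = Isp · g₀ = 226 × 9.8 = 2214.8 m/s.
After the first burn: m = 741 × exp(−280/2214.8) = 741 × 0.88124 = 652.999 kg.
After the second burn: m = 652.999 × exp(−270/2214.8) = 652.999 × 0.88523 = 578.054 kg.
Total propellant = m₀ − m_final = 741 − 578.054 = 162.946 kg.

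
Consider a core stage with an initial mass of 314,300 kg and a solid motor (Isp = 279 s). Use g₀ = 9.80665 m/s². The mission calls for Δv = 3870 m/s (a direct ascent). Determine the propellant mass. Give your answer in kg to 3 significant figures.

propellant mass ≈ 238000 kg

v_e = Isp · g₀ = 279 × 9.80665 = 2736.1 m/s.
Using Δv = v_e ln(m₀/m_f): m₀/m_f = exp(Δv / v_e) = exp(3870 / 2736.1) = exp(1.4144) = 4.1142.
m_f = 314,300 / 4.1142 = 76,394 kg, so propellant = m₀ − m_f = 314,300 − 76,394 = 237,906 kg.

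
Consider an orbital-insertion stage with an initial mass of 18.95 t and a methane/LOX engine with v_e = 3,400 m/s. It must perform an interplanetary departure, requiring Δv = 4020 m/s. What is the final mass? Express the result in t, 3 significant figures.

final mass ≈ 5.81 t

m₀/m_f = exp(Δv / v_e) = exp(4020 / 3400.0) = exp(1.1824) = 3.2620.
m_f = m₀ / 3.2620 = 18.95 / 3.2620 = 5.80932 t.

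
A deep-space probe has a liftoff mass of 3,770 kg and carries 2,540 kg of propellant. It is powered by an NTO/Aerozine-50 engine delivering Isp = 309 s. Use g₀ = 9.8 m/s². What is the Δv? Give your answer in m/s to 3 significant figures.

v_e = Isp · g₀ = 309 × 9.8 = 3028.2 m/s.
m_f = m₀ − m_prop = 3,770 − 2,540 = 1,230 kg.
Rocket equation: Δv = v_e · ln(m₀/m_f) = 3028.2 × ln(3.065) = 3028.2 × 1.1201 ≈ 3391.8 m/s.

Δv ≈ 3390 m/s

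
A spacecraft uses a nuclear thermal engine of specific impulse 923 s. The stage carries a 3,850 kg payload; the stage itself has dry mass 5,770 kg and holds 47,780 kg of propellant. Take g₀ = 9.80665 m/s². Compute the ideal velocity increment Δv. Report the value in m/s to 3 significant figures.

v_e = Isp · g₀ = 923 × 9.80665 = 9051.5 m/s.
m₀ = payload + dry + propellant = 3,850 + 5,770 + 47,780 = 57,400 kg.
m_f = payload + dry = 3,850 + 5,770 = 9,620 kg.
Δv = v_e · ln(m₀/m_f) = 9051.5 × ln(5.967) = 9051.5 × 1.7862 ≈ 16167.9 m/s.

Δv ≈ 16200 m/s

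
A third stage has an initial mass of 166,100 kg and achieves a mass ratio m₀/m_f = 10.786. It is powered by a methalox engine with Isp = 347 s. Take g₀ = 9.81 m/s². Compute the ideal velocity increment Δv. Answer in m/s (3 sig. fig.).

Δv ≈ 8100 m/s

v_e = Isp · g₀ = 347 × 9.81 = 3404.1 m/s.
Using Δv = v_e ln(m₀/m_f): Δv = v_e · ln(10.786) = 3404.1 × 2.3782 ≈ 8095.7 m/s.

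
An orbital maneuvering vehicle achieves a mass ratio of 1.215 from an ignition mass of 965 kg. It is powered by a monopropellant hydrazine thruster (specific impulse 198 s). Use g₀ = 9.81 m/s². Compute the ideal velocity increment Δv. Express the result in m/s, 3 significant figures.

v_e = Isp · g₀ = 198 × 9.81 = 1942.4 m/s.
Rocket equation: Δv = v_e · ln(1.215) = 1942.4 × 0.1947 ≈ 378.3 m/s.

Δv ≈ 378 m/s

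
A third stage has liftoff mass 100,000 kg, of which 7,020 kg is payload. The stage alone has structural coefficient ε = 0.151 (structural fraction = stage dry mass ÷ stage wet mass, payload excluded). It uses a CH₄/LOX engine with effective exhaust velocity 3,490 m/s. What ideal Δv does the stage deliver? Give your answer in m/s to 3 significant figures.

Stage wet mass = m₀ − payload = 100,000 − 7,020 = 92,980 kg.
Stage dry mass = ε × stage wet mass = 0.151 × 92,980 = 14,040 kg.
Burnout mass m_f = stage dry + payload = 14,040 + 7,020 = 21,060 kg.
Δv = v_e · ln(100,000/21,060) = 3490.0 × ln(4.748) = 3490.0 × 1.5578 ≈ 5437 m/s.

Δv ≈ 5440 m/s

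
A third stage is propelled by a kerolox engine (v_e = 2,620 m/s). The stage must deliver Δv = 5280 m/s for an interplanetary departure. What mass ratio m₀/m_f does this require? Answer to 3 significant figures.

mass ratio ≈ 7.50

Using Δv = v_e ln(m₀/m_f): m₀/m_f = exp(Δv / v_e) = exp(5280 / 2620.0) = exp(2.0153) = 7.5027.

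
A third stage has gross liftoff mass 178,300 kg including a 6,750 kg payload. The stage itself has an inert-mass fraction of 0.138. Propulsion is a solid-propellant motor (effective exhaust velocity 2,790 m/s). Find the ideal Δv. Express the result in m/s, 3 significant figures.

Stage wet mass = m₀ − payload = 178,300 − 6,750 = 171,550 kg.
Stage dry mass = ε × stage wet mass = 0.138 × 171,550 = 23,673.9 kg.
Burnout mass m_f = stage dry + payload = 23,673.9 + 6,750 = 30,423.9 kg.
Δv = v_e · ln(178,300/30,423.9) = 2790.0 × ln(5.861) = 2790.0 × 1.7682 ≈ 4933 m/s.

Δv ≈ 4930 m/s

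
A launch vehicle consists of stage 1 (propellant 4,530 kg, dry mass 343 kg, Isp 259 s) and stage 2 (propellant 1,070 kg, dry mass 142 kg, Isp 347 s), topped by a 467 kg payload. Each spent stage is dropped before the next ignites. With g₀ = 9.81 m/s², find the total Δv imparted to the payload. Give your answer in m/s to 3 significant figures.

Δv ≈ 6440 m/s

Ignition mass of stage 1 = 4,530+343 + 1,070+142 + 467 = 6,552 kg.
Stage 1: m₀ = 6,552 kg, m_f = 6,552 − 4,530 = 2,022 kg; Δv = 259×9.81×ln(3.24) = 2540.8×1.1757 ≈ 2987 m/s.
Stage 2: m₀ = 1,679 kg, m_f = 1,679 − 1,070 = 609 kg; Δv = 347×9.81×ln(2.757) = 3404.1×1.0141 ≈ 3452 m/s.
Total Δv = 2987 + 3452 = 6439 m/s.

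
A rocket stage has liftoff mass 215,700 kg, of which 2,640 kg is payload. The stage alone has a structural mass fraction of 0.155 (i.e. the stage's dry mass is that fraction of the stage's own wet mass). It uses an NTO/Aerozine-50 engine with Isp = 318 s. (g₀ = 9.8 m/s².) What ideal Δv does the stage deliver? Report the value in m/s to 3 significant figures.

Stage wet mass = m₀ − payload = 215,700 − 2,640 = 213,060 kg.
Stage dry mass = ε × stage wet mass = 0.155 × 213,060 = 33,024.3 kg.
Burnout mass m_f = stage dry + payload = 33,024.3 + 2,640 = 35,664.3 kg.
v_e = Isp · g₀ = 318 × 9.8 = 3116.4 m/s.
Using Δv = v_e ln(m₀/m_f): Δv = v_e · ln(215,700/35,664.3) = 3116.4 × ln(6.048) = 3116.4 × 1.7997 ≈ 5609 m/s.

Δv ≈ 5610 m/s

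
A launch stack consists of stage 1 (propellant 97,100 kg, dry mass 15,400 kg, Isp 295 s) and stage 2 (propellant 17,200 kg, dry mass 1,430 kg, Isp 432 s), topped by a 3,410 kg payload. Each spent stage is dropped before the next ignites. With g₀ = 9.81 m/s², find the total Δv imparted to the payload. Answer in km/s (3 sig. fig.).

Δv ≈ 10.1 km/s

Ignition mass of stage 1 = 97,100+15,400 + 17,200+1,430 + 3,410 = 134,540 kg.
Stage 1: m₀ = 134,540 kg, m_f = 134,540 − 97,100 = 37,440 kg; Δv = 295×9.81×ln(3.593) = 2894.0×1.2791 ≈ 3702 m/s.
Stage 2: m₀ = 22,040 kg, m_f = 22,040 − 17,200 = 4,840 kg; Δv = 432×9.81×ln(4.554) = 4237.9×1.5159 ≈ 6424 m/s.
Total Δv = 3702 + 6424 = 10126 m/s.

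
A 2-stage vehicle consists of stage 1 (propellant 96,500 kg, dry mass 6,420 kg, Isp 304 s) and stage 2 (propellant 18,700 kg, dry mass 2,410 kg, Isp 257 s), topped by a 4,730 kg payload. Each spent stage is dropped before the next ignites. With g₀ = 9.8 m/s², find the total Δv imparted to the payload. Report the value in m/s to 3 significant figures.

Δv ≈ 7360 m/s

Ignition mass of stage 1 = 96,500+6,420 + 18,700+2,410 + 4,730 = 128,760 kg.
Stage 1: m₀ = 128,760 kg, m_f = 128,760 − 96,500 = 32,260 kg; Δv = 304×9.8×ln(3.991) = 2979.2×1.3841 ≈ 4124 m/s.
Stage 2: m₀ = 25,840 kg, m_f = 25,840 − 18,700 = 7,140 kg; Δv = 257×9.8×ln(3.619) = 2518.6×1.2862 ≈ 3239 m/s.
Total Δv = 4124 + 3239 = 7363 m/s.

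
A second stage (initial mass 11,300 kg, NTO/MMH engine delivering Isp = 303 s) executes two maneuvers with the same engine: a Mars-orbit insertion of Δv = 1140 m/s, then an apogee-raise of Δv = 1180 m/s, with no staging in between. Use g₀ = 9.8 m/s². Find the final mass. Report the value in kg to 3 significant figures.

final mass ≈ 5170 kg

v_e = Isp · g₀ = 303 × 9.8 = 2969.4 m/s.
After the first burn: m = 11300 × exp(−1140/2969.4) = 11300 × 0.68119 = 7,697.45 kg.
After the second burn: m = 7,697.45 × exp(−1180/2969.4) = 7,697.45 × 0.67207 = 5,173.23 kg.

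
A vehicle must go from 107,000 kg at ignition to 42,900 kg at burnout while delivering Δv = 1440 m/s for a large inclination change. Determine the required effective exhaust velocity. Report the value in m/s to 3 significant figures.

ln(m₀/m_f) = ln(107000/42900) = ln(2.494) = 0.9140.
By the Tsiolkovsky rocket equation, v_e = Δv / ln(m₀/m_f) = 1440 / 0.9140 = 1575.6 m/s.

v_e ≈ 1580 m/s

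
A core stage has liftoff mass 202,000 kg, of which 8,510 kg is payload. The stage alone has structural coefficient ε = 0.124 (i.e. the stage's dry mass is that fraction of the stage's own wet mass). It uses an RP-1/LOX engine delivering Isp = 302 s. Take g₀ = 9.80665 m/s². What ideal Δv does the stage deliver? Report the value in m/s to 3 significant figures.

Δv ≈ 5410 m/s

Stage wet mass = m₀ − payload = 202,000 − 8,510 = 193,490 kg.
Stage dry mass = ε × stage wet mass = 0.124 × 193,490 = 23,992.8 kg.
Burnout mass m_f = stage dry + payload = 23,992.8 + 8,510 = 32,502.8 kg.
v_e = Isp · g₀ = 302 × 9.80665 = 2961.6 m/s.
Rocket equation: Δv = v_e · ln(202,000/32,502.8) = 2961.6 × ln(6.215) = 2961.6 × 1.8269 ≈ 5411 m/s.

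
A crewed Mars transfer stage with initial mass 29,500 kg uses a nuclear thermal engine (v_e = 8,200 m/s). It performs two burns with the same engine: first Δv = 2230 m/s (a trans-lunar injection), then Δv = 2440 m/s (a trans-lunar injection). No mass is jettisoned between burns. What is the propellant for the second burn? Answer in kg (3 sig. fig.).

propellant for the second burn ≈ 5780 kg

After the first burn: m = 29500 × exp(−2230/8200.0) = 29500 × 0.76189 = 22,475.8 kg.
After the second burn: m = 22,475.8 × exp(−2440/8200.0) = 22,475.8 × 0.74263 = 16,691.2 kg.
Second-burn propellant = 22,475.8 − 16,691.2 = 5,784.6 kg.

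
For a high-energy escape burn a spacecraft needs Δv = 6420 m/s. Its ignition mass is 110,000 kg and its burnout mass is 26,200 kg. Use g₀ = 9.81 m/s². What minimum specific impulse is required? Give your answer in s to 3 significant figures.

Isp ≈ 456 s

ln(m₀/m_f) = ln(110000/26200) = ln(4.198) = 1.4347.
v_e = Δv / ln(m₀/m_f) = 6420 / 1.4347 = 4474.7 m/s.
Isp = v_e / g₀ = 4474.7 / 9.81 = 456.1 s.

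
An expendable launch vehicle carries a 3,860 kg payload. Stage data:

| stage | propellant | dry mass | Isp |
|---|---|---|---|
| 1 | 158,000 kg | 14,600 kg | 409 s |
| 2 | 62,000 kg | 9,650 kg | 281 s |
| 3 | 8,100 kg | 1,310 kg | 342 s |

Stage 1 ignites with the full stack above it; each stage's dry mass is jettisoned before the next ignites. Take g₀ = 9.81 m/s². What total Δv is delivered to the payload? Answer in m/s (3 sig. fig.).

Ignition mass of stage 1 = 158,000+14,600 + 62,000+9,650 + 8,100+1,310 + 3,860 = 257,520 kg.
Stage 1: m₀ = 257,520 kg, m_f = 257,520 − 158,000 = 99,520 kg; Δv = 409×9.81×ln(2.588) = 4012.3×0.9507 ≈ 3815 m/s.
Stage 2: m₀ = 84,920 kg, m_f = 84,920 − 62,000 = 22,920 kg; Δv = 281×9.81×ln(3.705) = 2756.6×1.3097 ≈ 3610 m/s.
Stage 3: m₀ = 13,270 kg, m_f = 13,270 − 8,100 = 5,170 kg; Δv = 342×9.81×ln(2.567) = 3355.0×0.9426 ≈ 3163 m/s.
Total Δv = 3815 + 3610 + 3163 = 10588 m/s.

Δv ≈ 10600 m/s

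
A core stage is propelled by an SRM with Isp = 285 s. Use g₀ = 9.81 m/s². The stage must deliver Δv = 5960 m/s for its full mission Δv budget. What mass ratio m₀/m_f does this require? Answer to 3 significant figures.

mass ratio ≈ 8.43

v_e = Isp · g₀ = 285 × 9.81 = 2795.9 m/s.
Rocket equation: m₀/m_f = exp(Δv / v_e) = exp(5960 / 2795.9) = exp(2.1317) = 8.4294.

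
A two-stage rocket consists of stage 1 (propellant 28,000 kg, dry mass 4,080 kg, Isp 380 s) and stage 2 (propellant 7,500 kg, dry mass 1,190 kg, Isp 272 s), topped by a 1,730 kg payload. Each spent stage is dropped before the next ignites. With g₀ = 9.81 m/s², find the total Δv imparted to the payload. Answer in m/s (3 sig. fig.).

Ignition mass of stage 1 = 28,000+4,080 + 7,500+1,190 + 1,730 = 42,500 kg.
Stage 1: m₀ = 42,500 kg, m_f = 42,500 − 28,000 = 14,500 kg; Δv = 380×9.81×ln(2.931) = 3727.8×1.0754 ≈ 4009 m/s.
Stage 2: m₀ = 10,420 kg, m_f = 10,420 − 7,500 = 2,920 kg; Δv = 272×9.81×ln(3.568) = 2668.3×1.2721 ≈ 3394 m/s.
Total Δv = 4009 + 3394 = 7403 m/s.

Δv ≈ 7400 m/s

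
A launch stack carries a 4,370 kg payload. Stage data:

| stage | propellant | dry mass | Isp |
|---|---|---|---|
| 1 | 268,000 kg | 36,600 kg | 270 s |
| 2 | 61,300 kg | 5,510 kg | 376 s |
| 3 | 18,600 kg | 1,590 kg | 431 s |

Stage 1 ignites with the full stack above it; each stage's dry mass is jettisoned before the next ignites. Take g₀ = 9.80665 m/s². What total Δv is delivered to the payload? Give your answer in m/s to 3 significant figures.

Δv ≈ 13100 m/s

Ignition mass of stage 1 = 268,000+36,600 + 61,300+5,510 + 18,600+1,590 + 4,370 = 395,970 kg.
Stage 1: m₀ = 395,970 kg, m_f = 395,970 − 268,000 = 127,970 kg; Δv = 270×9.80665×ln(3.094) = 2647.8×1.1295 ≈ 2991 m/s.
Stage 2: m₀ = 91,370 kg, m_f = 91,370 − 61,300 = 30,070 kg; Δv = 376×9.80665×ln(3.039) = 3687.3×1.1114 ≈ 4098 m/s.
Stage 3: m₀ = 24,560 kg, m_f = 24,560 − 18,600 = 5,960 kg; Δv = 431×9.80665×ln(4.121) = 4226.7×1.4160 ≈ 5985 m/s.
Total Δv = 2991 + 4098 + 5985 = 13074 m/s.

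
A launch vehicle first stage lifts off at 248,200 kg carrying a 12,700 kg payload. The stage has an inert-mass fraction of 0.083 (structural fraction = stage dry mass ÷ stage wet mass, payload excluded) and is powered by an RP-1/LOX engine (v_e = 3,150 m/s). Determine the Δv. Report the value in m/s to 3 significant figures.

Stage wet mass = m₀ − payload = 248,200 − 12,700 = 235,500 kg.
Stage dry mass = ε × stage wet mass = 0.083 × 235,500 = 19,546.5 kg.
Burnout mass m_f = stage dry + payload = 19,546.5 + 12,700 = 32,246.5 kg.
Using Δv = v_e ln(m₀/m_f): Δv = v_e · ln(248,200/32,246.5) = 3150.0 × ln(7.697) = 3150.0 × 2.0408 ≈ 6429 m/s.

Δv ≈ 6430 m/s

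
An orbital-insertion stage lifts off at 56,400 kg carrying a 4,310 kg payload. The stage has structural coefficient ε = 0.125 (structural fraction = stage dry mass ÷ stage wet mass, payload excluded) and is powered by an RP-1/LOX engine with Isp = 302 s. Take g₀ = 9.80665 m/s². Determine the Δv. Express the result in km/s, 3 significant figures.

Stage wet mass = m₀ − payload = 56,400 − 4,310 = 52,090 kg.
Stage dry mass = ε × stage wet mass = 0.125 × 52,090 = 6,511.25 kg.
Burnout mass m_f = stage dry + payload = 6,511.25 + 4,310 = 10,821.25 kg.
v_e = Isp · g₀ = 302 × 9.80665 = 2961.6 m/s.
Δv = v_e · ln(56,400/10,821.25) = 2961.6 × ln(5.212) = 2961.6 × 1.6510 ≈ 4889 m/s.

Δv ≈ 4.89 km/s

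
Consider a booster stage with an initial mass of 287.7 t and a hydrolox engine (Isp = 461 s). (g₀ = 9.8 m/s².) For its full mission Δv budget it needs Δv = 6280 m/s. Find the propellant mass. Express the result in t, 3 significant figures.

propellant mass ≈ 216 t

v_e = Isp · g₀ = 461 × 9.8 = 4517.8 m/s.
By the Tsiolkovsky rocket equation, m₀/m_f = exp(Δv / v_e) = exp(6280 / 4517.8) = exp(1.3901) = 4.0151.
m_f = 287.7 / 4.0151 = 71.6545 t, so propellant = m₀ − m_f = 287.7 − 71.6545 = 216.0455 t.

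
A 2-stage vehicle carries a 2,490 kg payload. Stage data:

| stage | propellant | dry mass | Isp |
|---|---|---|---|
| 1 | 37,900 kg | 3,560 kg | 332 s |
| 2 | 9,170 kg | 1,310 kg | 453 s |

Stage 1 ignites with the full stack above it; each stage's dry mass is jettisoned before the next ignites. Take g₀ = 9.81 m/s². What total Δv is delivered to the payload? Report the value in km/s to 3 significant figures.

Δv ≈ 9.34 km/s

Ignition mass of stage 1 = 37,900+3,560 + 9,170+1,310 + 2,490 = 54,430 kg.
Stage 1: m₀ = 54,430 kg, m_f = 54,430 − 37,900 = 16,530 kg; Δv = 332×9.81×ln(3.293) = 3256.9×1.1917 ≈ 3881 m/s.
Stage 2: m₀ = 12,970 kg, m_f = 12,970 − 9,170 = 3,800 kg; Δv = 453×9.81×ln(3.413) = 4443.9×1.2276 ≈ 5456 m/s.
Total Δv = 3881 + 5456 = 9337 m/s.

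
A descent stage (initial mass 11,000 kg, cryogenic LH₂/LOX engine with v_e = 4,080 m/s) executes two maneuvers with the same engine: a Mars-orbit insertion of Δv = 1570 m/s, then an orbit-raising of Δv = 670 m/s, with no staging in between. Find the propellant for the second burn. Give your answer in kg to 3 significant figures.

propellant for the second burn ≈ 1130 kg

After the first burn: m = 11000 × exp(−1570/4080.0) = 11000 × 0.68058 = 7,486.38 kg.
After the second burn: m = 7,486.38 × exp(−670/4080.0) = 7,486.38 × 0.84856 = 6,352.64 kg.
Second-burn propellant = 7,486.38 − 6,352.64 = 1,133.74 kg.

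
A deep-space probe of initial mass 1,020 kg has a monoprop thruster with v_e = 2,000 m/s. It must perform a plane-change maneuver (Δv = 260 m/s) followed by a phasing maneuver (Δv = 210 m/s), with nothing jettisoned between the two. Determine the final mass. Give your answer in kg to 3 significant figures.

final mass ≈ 806 kg

After the first burn: m = 1020 × exp(−260/2000.0) = 1020 × 0.87810 = 895.662 kg.
After the second burn: m = 895.662 × exp(−210/2000.0) = 895.662 × 0.90032 = 806.382 kg.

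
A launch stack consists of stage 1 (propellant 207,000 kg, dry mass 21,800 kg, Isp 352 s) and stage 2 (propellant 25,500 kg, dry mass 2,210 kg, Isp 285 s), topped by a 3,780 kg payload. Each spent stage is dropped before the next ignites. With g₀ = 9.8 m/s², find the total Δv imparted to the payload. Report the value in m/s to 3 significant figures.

Δv ≈ 10100 m/s

Ignition mass of stage 1 = 207,000+21,800 + 25,500+2,210 + 3,780 = 260,290 kg.
Stage 1: m₀ = 260,290 kg, m_f = 260,290 − 207,000 = 53,290 kg; Δv = 352×9.8×ln(4.884) = 3449.6×1.5860 ≈ 5471 m/s.
Stage 2: m₀ = 31,490 kg, m_f = 31,490 − 25,500 = 5,990 kg; Δv = 285×9.8×ln(5.257) = 2793.0×1.6596 ≈ 4635 m/s.
Total Δv = 5471 + 4635 = 10106 m/s.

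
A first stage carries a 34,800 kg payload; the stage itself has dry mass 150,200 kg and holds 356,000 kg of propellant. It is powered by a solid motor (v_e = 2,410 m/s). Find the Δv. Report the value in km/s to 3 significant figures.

Δv ≈ 2.59 km/s

m₀ = payload + dry + propellant = 34,800 + 150,200 + 356,000 = 541,000 kg.
m_f = payload + dry = 34,800 + 150,200 = 185,000 kg.
Rocket equation: Δv = v_e · ln(m₀/m_f) = 2410.0 × ln(2.924) = 2410.0 × 1.0731 ≈ 2586.1 m/s.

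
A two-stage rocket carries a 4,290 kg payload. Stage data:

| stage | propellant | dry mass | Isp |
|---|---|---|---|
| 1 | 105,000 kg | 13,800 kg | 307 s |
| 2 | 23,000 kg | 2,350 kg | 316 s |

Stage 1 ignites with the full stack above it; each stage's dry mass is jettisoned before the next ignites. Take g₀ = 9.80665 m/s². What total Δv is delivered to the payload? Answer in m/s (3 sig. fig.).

Δv ≈ 8340 m/s

Ignition mass of stage 1 = 105,000+13,800 + 23,000+2,350 + 4,290 = 148,440 kg.
Stage 1: m₀ = 148,440 kg, m_f = 148,440 − 105,000 = 43,440 kg; Δv = 307×9.80665×ln(3.417) = 3010.6×1.2288 ≈ 3699 m/s.
Stage 2: m₀ = 29,640 kg, m_f = 29,640 − 23,000 = 6,640 kg; Δv = 316×9.80665×ln(4.464) = 3098.9×1.4960 ≈ 4636 m/s.
Total Δv = 3699 + 4636 = 8335 m/s.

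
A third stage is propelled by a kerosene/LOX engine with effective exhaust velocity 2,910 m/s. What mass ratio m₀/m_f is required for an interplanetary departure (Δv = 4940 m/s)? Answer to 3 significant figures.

Rocket equation: m₀/m_f = exp(Δv / v_e) = exp(4940 / 2910.0) = exp(1.6976) = 5.4608.

mass ratio ≈ 5.46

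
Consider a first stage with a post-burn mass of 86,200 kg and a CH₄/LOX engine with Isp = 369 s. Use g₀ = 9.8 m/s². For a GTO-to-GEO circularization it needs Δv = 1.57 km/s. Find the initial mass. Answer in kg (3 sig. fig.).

v_e = Isp · g₀ = 369 × 9.8 = 3616.2 m/s.
From the ideal rocket equation, m₀/m_f = exp(Δv / v_e) = exp(1570 / 3616.2) = exp(0.4342) = 1.5437.
m₀ = m_f × 1.5437 = 86,200 × 1.5437 = 133,067 kg.

initial mass ≈ 133000 kg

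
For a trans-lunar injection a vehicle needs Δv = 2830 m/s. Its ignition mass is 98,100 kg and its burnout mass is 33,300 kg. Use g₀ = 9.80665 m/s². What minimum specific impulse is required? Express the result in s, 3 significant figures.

ln(m₀/m_f) = ln(98100/33300) = ln(2.946) = 1.0804.
By the Tsiolkovsky rocket equation, v_e = Δv / ln(m₀/m_f) = 2830 / 1.0804 = 2619.3 m/s.
Isp = v_e / g₀ = 2619.3 / 9.80665 = 267.1 s.

Isp ≈ 267 s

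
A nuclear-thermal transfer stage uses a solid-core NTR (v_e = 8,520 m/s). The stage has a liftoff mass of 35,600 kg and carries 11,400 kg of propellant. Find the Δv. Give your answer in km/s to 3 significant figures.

Δv ≈ 3.29 km/s

m_f = m₀ − m_prop = 35,600 − 11,400 = 24,200 kg.
Δv = v_e · ln(m₀/m_f) = 8520.0 × ln(1.471) = 8520.0 × 0.3860 ≈ 3288.7 m/s.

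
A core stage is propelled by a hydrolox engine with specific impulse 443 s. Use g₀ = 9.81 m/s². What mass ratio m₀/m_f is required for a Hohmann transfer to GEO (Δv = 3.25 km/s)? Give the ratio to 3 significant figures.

mass ratio ≈ 2.11

v_e = Isp · g₀ = 443 × 9.81 = 4345.8 m/s.
Rocket equation: m₀/m_f = exp(Δv / v_e) = exp(3250 / 4345.8) = exp(0.7478) = 2.1124.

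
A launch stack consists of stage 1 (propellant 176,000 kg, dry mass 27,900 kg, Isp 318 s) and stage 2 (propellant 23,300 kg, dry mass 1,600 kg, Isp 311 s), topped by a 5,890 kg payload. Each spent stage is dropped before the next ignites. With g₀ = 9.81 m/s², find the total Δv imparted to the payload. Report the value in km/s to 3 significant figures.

Δv ≈ 8.64 km/s

Ignition mass of stage 1 = 176,000+27,900 + 23,300+1,600 + 5,890 = 234,690 kg.
Stage 1: m₀ = 234,690 kg, m_f = 234,690 − 176,000 = 58,690 kg; Δv = 318×9.81×ln(3.999) = 3119.6×1.3860 ≈ 4324 m/s.
Stage 2: m₀ = 30,790 kg, m_f = 30,790 − 23,300 = 7,490 kg; Δv = 311×9.81×ln(4.111) = 3050.9×1.4136 ≈ 4313 m/s.
Total Δv = 4324 + 4313 = 8637 m/s.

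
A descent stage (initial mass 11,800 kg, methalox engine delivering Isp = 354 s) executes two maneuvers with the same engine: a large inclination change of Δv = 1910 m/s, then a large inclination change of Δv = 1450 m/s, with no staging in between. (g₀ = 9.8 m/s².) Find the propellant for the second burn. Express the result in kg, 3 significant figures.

propellant for the second burn ≈ 2320 kg

v_e = Isp · g₀ = 354 × 9.8 = 3469.2 m/s.
After the first burn: m = 11800 × exp(−1910/3469.2) = 11800 × 0.57663 = 6,804.23 kg.
After the second burn: m = 6,804.23 × exp(−1450/3469.2) = 6,804.23 × 0.65839 = 4,479.84 kg.
Second-burn propellant = 6,804.23 − 4,479.84 = 2,324.39 kg.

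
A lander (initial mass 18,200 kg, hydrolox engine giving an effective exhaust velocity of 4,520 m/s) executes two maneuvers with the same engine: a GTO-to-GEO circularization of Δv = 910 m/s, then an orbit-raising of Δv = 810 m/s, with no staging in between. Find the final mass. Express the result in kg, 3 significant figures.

After the first burn: m = 18200 × exp(−910/4520.0) = 18200 × 0.81764 = 14,881 kg.
After the second burn: m = 14,881 × exp(−810/4520.0) = 14,881 × 0.83594 = 12,439.6 kg.

final mass ≈ 12400 kg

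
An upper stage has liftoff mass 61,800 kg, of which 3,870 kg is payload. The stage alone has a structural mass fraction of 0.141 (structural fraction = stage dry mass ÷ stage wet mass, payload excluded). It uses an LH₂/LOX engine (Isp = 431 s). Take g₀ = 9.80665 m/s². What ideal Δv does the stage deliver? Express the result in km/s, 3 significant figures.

Stage wet mass = m₀ − payload = 61,800 − 3,870 = 57,930 kg.
Stage dry mass = ε × stage wet mass = 0.141 × 57,930 = 8,168.13 kg.
Burnout mass m_f = stage dry + payload = 8,168.13 + 3,870 = 12,038.13 kg.
v_e = Isp · g₀ = 431 × 9.80665 = 4226.7 m/s.
Rocket equation: Δv = v_e · ln(61,800/12,038.13) = 4226.7 × ln(5.134) = 4226.7 × 1.6358 ≈ 6914 m/s.

Δv ≈ 6.91 km/s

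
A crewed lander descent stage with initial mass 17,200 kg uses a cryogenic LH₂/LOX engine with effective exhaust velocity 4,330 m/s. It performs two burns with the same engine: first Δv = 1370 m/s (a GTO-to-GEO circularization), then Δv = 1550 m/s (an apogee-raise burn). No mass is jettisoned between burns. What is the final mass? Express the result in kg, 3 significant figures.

After the first burn: m = 17200 × exp(−1370/4330.0) = 17200 × 0.72877 = 12,534.8 kg.
After the second burn: m = 12,534.8 × exp(−1550/4330.0) = 12,534.8 × 0.69910 = 8,763.08 kg.

final mass ≈ 8760 kg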